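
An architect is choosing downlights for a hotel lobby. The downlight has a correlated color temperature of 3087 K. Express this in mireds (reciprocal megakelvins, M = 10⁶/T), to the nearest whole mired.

324 mireds

M = 10⁶ / 3087 = 323.939 → 324 mireds.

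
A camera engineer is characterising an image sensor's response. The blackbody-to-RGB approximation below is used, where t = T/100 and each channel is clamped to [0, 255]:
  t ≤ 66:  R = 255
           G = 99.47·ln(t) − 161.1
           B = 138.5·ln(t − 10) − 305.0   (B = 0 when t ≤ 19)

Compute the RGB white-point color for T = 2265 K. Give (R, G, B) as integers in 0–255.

t = 2265/100 = 22.65; the t ≤ 66 branch applies.
R = 255 by definition for t ≤ 66.
G = 99.47·ln 22.65 − 161.1 = 99.47·3.1202 − 161.1 = 149.262.
B = 138.5·ln(22.65 − 10) − 305.0 = 138.5·ln 12.65 − 305.0 = 138.5·2.5377 − 305.0 = 46.466.
Rounded: (255, 149, 46).

(255, 149, 46)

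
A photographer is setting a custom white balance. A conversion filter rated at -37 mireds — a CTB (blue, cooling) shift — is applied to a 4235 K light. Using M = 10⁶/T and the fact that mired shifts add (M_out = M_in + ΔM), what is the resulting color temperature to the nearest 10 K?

M_in = 10⁶/4235 = 236.13 mireds.
M_out = 236.13 + (-37) = 199.13 mireds.
T_out = 10⁶/199.13 = 5021.9 K → 5020 K.

5020 K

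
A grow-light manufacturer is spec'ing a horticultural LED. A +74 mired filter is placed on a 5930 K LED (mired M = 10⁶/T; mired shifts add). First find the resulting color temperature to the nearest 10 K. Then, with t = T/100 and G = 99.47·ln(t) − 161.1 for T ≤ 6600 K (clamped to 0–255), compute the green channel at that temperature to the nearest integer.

M_in = 10⁶/5930 = 168.63; M_out = 168.63 + (+74) = 242.63.
T_out = 10⁶/242.63 = 4121.4 K → 4120 K; t = 41.2.
G = 99.47·ln 41.2 − 161.1 = 99.47·3.7184 − 161.1 = 208.773.
Rounded: 209.

209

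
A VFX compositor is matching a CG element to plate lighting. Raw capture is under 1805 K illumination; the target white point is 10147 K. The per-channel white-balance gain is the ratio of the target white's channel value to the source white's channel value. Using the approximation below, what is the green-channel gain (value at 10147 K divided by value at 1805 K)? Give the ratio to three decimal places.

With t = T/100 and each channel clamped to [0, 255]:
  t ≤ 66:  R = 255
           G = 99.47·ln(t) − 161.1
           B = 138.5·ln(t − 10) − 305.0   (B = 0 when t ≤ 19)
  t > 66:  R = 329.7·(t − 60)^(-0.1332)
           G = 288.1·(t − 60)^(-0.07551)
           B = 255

1.717

At 1805 K (t = 18.05):
  G = 99.47·ln 18.05 − 161.1 = 99.47·2.8931 − 161.1 = 126.681.
At 10147 K (t = 101.47):
  G = 288.1·(101.47 − 60)^(-0.07551) = 288.1·41.47^(-0.07551) = 288.1·0.75482 = 217.464.
Gain = 217.464 / 126.681 = 1.7166 → 1.717.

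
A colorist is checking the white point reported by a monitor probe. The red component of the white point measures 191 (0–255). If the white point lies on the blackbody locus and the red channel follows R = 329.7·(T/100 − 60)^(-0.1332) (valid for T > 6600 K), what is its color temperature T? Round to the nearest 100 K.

(t − 60)^(-0.1332) = 191/329.7 = 0.57931.
t − 60 = 0.57931^(1/-0.1332) = 0.57931^(-7.508) = 60.245, so t = 120.245.
T = 100·t = 12025 K → 12000 K to the nearest 100 K.

12000 K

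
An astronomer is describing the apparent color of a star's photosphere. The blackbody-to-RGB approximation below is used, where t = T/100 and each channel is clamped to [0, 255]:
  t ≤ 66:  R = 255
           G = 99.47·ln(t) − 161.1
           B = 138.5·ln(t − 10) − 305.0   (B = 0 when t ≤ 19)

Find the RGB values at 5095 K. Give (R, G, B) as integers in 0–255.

t = 5095/100 = 50.95; the t ≤ 66 branch applies.
R = 255 by definition for t ≤ 66.
G = 99.47·ln 50.95 − 161.1 = 99.47·3.9308 − 161.1 = 229.901.
B = 138.5·ln(50.95 − 10) − 305.0 = 138.5·ln 40.95 − 305.0 = 138.5·3.7124 − 305.0 = 209.161.
Rounded: (255, 230, 209).

(255, 230, 209)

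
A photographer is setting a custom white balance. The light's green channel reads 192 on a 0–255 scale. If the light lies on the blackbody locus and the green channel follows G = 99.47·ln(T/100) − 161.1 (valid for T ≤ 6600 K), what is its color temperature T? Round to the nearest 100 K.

ln t = (192 + 161.1) / 99.47 = 3.5498.
t = e^3.5498 = 34.807.
T = 100·t = 3481 K → 3500 K to the nearest 100 K.

3500 K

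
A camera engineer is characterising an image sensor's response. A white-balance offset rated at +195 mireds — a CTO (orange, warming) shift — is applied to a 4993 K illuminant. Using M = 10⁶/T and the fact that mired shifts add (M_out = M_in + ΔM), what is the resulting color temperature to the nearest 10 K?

2530 K

M_in = 10⁶/4993 = 200.28 mireds.
M_out = 200.28 + (+195) = 395.28 mireds.
T_out = 10⁶/395.28 = 2529.8 K → 2530 K.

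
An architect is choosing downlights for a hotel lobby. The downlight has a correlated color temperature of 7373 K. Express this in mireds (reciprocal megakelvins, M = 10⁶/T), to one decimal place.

135.6 mireds

M = 10⁶ / 7373 = 135.630 → 135.6 mireds.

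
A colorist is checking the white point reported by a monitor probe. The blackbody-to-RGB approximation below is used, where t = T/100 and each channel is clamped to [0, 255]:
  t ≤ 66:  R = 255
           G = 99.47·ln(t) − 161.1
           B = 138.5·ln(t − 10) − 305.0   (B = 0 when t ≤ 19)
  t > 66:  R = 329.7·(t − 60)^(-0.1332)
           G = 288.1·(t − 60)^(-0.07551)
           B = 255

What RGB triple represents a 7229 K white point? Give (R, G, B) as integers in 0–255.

(236, 238, 255)

t = 7229/100 = 72.29; the t > 66 branch applies.
R = 329.7·(72.29 − 60)^(-0.1332) = 329.7·12.29^(-0.1332) = 329.7·0.71593 = 236.043.
G = 288.1·(72.29 − 60)^(-0.07551) = 288.1·12.29^(-0.07551) = 288.1·0.82742 = 238.381.
B = 255 by definition for t > 66.
Rounded: (236, 238, 255).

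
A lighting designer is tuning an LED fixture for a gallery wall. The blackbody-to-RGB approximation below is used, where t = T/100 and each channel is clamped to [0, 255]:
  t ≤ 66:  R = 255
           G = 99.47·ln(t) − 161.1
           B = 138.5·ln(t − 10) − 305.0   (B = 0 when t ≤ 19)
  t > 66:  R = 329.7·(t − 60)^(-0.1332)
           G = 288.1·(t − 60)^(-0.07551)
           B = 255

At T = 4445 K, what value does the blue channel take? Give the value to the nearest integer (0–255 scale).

185

t = 4445/100 = 44.45; the t ≤ 66 branch applies.
B = 138.5·ln(44.45 − 10) − 305.0 = 138.5·ln 34.45 − 305.0 = 138.5·3.5395 − 305.0 = 185.222.
Rounded: 185.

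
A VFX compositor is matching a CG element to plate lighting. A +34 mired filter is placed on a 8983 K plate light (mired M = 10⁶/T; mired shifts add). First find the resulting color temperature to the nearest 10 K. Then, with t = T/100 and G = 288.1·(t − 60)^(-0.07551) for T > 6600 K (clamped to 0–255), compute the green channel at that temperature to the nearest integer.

M_in = 10⁶/8983 = 111.32; M_out = 111.32 + (+34) = 145.32.
T_out = 10⁶/145.32 = 6881.3 K → 6880 K; t = 68.8.
G = 288.1·(68.8 − 60)^(-0.07551) = 288.1·8.8^(-0.07551) = 288.1·0.84856 = 244.470.
Rounded: 244.

244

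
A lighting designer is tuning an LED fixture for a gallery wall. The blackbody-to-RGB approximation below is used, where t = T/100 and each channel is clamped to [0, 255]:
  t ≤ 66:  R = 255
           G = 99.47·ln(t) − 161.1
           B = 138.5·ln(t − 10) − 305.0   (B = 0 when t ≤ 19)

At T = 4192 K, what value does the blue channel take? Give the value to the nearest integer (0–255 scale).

175

t = 4192/100 = 41.92; the t ≤ 66 branch applies.
B = 138.5·ln(41.92 − 10) − 305.0 = 138.5·ln 31.92 − 305.0 = 138.5·3.4632 − 305.0 = 174.658.
Rounded: 175.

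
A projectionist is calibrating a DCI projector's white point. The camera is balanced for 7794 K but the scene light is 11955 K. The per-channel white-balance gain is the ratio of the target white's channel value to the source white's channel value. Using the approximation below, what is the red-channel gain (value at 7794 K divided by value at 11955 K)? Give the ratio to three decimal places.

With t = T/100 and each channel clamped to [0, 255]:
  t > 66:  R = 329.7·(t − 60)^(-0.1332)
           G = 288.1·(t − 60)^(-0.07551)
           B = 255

At 11955 K (t = 119.55):
  R = 329.7·(119.55 − 60)^(-0.1332) = 329.7·59.55^(-0.1332) = 329.7·0.58021 = 191.295.
At 7794 K (t = 77.94):
  R = 329.7·(77.94 − 60)^(-0.1332) = 329.7·17.94^(-0.1332) = 329.7·0.68076 = 224.445.
Gain = 224.445 / 191.295 = 1.1733 → 1.173.

1.173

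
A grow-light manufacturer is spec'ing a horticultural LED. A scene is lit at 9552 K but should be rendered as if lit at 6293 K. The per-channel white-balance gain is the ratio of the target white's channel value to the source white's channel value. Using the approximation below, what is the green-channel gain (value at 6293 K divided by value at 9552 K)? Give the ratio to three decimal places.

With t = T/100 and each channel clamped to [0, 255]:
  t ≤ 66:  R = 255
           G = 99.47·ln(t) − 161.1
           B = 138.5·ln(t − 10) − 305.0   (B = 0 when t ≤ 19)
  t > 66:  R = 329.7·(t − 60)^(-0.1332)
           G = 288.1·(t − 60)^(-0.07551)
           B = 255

1.140

At 9552 K (t = 95.52):
  G = 288.1·(95.52 − 60)^(-0.07551) = 288.1·35.52^(-0.07551) = 288.1·0.76370 = 220.022.
At 6293 K (t = 62.93):
  G = 99.47·ln 62.93 − 161.1 = 99.47·4.1420 − 161.1 = 250.907.
Gain = 250.907 / 220.022 = 1.1404 → 1.140.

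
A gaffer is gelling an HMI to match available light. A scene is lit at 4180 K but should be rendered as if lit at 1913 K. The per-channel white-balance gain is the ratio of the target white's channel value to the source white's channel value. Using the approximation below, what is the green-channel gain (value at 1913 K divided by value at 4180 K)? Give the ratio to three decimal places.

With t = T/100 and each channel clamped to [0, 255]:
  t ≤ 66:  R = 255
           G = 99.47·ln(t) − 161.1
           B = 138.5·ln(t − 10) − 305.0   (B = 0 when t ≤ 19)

0.630

At 4180 K (t = 41.8):
  G = 99.47·ln 41.8 − 161.1 = 99.47·3.7329 − 161.1 = 210.211.
At 1913 K (t = 19.13):
  G = 99.47·ln 19.13 − 161.1 = 99.47·2.9513 − 161.1 = 132.462.
Gain = 132.462 / 210.211 = 0.6301 → 0.630.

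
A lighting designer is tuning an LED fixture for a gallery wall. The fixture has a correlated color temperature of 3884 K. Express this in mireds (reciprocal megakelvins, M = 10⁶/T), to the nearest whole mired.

257 mireds

M = 10⁶ / 3884 = 257.467 → 257 mireds.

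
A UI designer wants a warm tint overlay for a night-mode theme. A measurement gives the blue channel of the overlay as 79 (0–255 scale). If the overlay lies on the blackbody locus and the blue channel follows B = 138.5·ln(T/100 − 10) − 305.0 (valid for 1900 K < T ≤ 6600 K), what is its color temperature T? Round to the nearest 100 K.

2600 K

ln(t − 10) = (79 + 305.0) / 138.5 = 2.7726.
t − 10 = e^2.7726 = 16.000, so t = 26.000.
T = 100·t = 2600 K → 2600 K to the nearest 100 K.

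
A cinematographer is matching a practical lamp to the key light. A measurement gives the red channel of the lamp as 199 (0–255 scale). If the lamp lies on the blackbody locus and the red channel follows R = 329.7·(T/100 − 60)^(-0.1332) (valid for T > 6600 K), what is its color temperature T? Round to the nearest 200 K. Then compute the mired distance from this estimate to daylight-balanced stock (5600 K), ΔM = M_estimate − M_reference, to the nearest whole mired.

(t − 60)^(-0.1332) = 199/329.7 = 0.60358.
t − 60 = 0.60358^(1/-0.1332) = 0.60358^(-7.508) = 44.273, so t = 104.273.
T = 100·t = 10427 K → 10400 K to the nearest 200 K.
M_estimate = 10⁶/10400 = 96.15; M_reference = 10⁶/5600 = 178.57.
ΔM = 96.15 − 178.57 = -82.42 → -82 mireds.

-82 mireds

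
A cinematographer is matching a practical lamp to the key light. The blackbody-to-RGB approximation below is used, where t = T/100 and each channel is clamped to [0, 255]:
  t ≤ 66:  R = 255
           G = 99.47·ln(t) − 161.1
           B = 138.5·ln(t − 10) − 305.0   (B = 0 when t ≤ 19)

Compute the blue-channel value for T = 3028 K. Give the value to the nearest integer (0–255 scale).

t = 3028/100 = 30.28; the t ≤ 66 branch applies.
B = 138.5·ln(30.28 − 10) − 305.0 = 138.5·ln 20.28 − 305.0 = 138.5·3.0096 − 305.0 = 111.834.
Rounded: 112.

112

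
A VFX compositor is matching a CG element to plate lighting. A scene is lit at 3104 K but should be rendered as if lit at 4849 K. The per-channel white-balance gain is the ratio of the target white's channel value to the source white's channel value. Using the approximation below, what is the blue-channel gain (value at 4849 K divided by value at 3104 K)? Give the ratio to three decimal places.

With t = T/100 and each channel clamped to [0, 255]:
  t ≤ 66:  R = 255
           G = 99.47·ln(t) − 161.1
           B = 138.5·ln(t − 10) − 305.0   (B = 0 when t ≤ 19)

At 3104 K (t = 31.04):
  B = 138.5·ln(31.04 − 10) − 305.0 = 138.5·ln 21.04 − 305.0 = 138.5·3.0464 − 305.0 = 116.930.
At 4849 K (t = 48.49):
  B = 138.5·ln(48.49 − 10) − 305.0 = 138.5·ln 38.49 − 305.0 = 138.5·3.6504 − 305.0 = 200.580.
Gain = 200.580 / 116.930 = 1.7154 → 1.715.

1.715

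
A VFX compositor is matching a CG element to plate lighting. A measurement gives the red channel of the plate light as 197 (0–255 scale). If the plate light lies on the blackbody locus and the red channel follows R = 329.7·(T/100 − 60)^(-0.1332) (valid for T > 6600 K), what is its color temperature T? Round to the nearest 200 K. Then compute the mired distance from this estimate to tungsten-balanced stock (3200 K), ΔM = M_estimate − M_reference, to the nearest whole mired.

(t − 60)^(-0.1332) = 197/329.7 = 0.59751.
t − 60 = 0.59751^(1/-0.1332) = 0.59751^(-7.508) = 47.761, so t = 107.761.
T = 100·t = 10776 K → 10800 K to the nearest 200 K.
M_estimate = 10⁶/10800 = 92.59; M_reference = 10⁶/3200 = 312.50.
ΔM = 92.59 − 312.50 = -219.91 → -220 mireds.

-220 mireds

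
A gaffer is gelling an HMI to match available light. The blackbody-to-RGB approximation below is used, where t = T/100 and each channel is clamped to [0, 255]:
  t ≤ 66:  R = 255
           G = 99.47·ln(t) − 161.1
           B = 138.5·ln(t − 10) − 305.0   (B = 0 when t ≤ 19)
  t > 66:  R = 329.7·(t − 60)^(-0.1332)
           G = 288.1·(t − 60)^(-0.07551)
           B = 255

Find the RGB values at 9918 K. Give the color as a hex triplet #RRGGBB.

#CADAFF

t = 9918/100 = 99.18; the t > 66 branch applies.
R = 329.7·(99.18 − 60)^(-0.1332) = 329.7·39.18^(-0.1332) = 329.7·0.61348 = 202.266.
G = 288.1·(99.18 − 60)^(-0.07551) = 288.1·39.18^(-0.07551) = 288.1·0.75807 = 218.399.
B = 255 by definition for t > 66.
Rounded: (202, 218, 255).
In hex: #CADAFF.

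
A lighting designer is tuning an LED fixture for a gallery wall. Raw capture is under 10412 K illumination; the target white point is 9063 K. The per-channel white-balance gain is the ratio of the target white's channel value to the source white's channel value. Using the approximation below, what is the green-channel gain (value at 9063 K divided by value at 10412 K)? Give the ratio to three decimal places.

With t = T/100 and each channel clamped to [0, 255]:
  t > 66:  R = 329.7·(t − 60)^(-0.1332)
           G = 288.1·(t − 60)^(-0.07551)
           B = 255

At 10412 K (t = 104.12):
  G = 288.1·(104.12 − 60)^(-0.07551) = 288.1·44.12^(-0.07551) = 288.1·0.75130 = 216.450.
At 9063 K (t = 90.63):
  G = 288.1·(90.63 − 60)^(-0.07551) = 288.1·30.63^(-0.07551) = 288.1·0.77229 = 222.497.
Gain = 222.497 / 216.450 = 1.0279 → 1.028.

1.028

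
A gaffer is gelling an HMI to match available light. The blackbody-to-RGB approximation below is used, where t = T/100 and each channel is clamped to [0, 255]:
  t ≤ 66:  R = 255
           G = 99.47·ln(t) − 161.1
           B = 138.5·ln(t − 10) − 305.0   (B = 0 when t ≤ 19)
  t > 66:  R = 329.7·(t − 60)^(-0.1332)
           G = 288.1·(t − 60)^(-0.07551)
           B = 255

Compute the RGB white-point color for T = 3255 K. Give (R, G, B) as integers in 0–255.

(255, 185, 127)

t = 3255/100 = 32.55; the t ≤ 66 branch applies.
R = 255 by definition for t ≤ 66.
G = 99.47·ln 32.55 − 161.1 = 99.47·3.4828 − 161.1 = 185.332.
B = 138.5·ln(32.55 − 10) − 305.0 = 138.5·ln 22.55 − 305.0 = 138.5·3.1157 − 305.0 = 126.529.
Rounded: (255, 185, 127).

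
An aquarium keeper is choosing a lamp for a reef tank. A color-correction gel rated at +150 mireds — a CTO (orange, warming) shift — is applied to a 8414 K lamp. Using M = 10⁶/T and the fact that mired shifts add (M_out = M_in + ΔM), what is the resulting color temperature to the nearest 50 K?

M_in = 10⁶/8414 = 118.85 mireds.
M_out = 118.85 + (+150) = 268.85 mireds.
T_out = 10⁶/268.85 = 3719.6 K → 3700 K.

3700 K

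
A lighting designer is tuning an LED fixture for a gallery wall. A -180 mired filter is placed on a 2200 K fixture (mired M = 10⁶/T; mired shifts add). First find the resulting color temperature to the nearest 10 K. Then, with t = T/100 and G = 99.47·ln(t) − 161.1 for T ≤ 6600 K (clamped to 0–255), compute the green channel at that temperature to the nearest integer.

M_in = 10⁶/2200 = 454.55; M_out = 454.55 + (-180) = 274.55.
T_out = 10⁶/274.55 = 3642.4 K → 3640 K; t = 36.4.
G = 99.47·ln 36.4 − 161.1 = 99.47·3.5946 − 161.1 = 196.452.
Rounded: 196.

196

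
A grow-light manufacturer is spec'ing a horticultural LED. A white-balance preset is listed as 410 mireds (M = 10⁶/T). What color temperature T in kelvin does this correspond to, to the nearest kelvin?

2439 K

T = 10⁶ / 410 = 2439.02 K → 2439 K.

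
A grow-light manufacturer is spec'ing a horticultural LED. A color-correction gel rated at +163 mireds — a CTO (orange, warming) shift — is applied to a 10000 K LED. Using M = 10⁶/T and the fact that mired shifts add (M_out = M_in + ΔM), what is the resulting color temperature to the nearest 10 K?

M_in = 10⁶/10000 = 100.00 mireds.
M_out = 100.00 + (+163) = 263.00 mireds.
T_out = 10⁶/263.00 = 3802.3 K → 3800 K.

3800 K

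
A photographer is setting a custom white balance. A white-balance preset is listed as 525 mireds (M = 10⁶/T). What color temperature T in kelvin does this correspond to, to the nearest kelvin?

1905 K

T = 10⁶ / 525 = 1904.76 K → 1905 K.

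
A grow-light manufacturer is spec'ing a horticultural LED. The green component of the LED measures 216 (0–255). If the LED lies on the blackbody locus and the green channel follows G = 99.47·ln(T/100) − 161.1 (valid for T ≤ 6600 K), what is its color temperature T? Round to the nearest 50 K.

4450 K

ln t = (216 + 161.1) / 99.47 = 3.7911.
t = e^3.7911 = 44.305.
T = 100·t = 4430 K → 4450 K to the nearest 50 K.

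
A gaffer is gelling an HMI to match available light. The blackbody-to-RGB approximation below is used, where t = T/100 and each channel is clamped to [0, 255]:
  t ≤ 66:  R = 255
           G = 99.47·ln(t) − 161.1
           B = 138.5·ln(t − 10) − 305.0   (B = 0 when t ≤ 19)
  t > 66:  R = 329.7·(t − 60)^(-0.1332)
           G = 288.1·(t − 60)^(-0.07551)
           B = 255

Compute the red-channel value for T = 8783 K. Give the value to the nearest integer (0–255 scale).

t = 8783/100 = 87.83; the t > 66 branch applies.
R = 329.7·(87.83 − 60)^(-0.1332) = 329.7·27.83^(-0.1332) = 329.7·0.64208 = 211.695.
Rounded: 212.

212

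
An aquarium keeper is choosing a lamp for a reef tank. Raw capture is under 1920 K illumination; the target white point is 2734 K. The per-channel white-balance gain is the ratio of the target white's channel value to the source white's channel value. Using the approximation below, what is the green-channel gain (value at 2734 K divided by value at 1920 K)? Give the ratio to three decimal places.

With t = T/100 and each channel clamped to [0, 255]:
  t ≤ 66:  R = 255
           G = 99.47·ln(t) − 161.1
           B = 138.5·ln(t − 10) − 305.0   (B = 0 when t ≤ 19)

1.265

At 1920 K (t = 19.2):
  G = 99.47·ln 19.2 − 161.1 = 99.47·2.9549 − 161.1 = 132.825.
At 2734 K (t = 27.34):
  G = 99.47·ln 27.34 − 161.1 = 99.47·3.3084 − 161.1 = 167.982.
Gain = 167.982 / 132.825 = 1.2647 → 1.265.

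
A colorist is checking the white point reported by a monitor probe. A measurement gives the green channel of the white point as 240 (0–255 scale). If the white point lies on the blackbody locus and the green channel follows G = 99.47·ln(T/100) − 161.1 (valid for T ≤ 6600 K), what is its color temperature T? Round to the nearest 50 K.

ln t = (240 + 161.1) / 99.47 = 4.0324.
t = e^4.0324 = 56.394.
T = 100·t = 5639 K → 5650 K to the nearest 50 K.

5650 K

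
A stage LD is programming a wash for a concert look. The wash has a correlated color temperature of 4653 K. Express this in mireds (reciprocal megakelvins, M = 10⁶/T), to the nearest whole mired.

M = 10⁶ / 4653 = 214.915 → 215 mireds.

215 mireds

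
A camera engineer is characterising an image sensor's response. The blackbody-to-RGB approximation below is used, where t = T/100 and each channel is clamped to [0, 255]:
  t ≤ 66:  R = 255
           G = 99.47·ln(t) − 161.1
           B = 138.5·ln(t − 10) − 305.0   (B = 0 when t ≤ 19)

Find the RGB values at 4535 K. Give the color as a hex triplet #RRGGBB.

t = 4535/100 = 45.35; the t ≤ 66 branch applies.
R = 255 by definition for t ≤ 66.
G = 99.47·ln 45.35 − 161.1 = 99.47·3.8144 − 161.1 = 218.319.
B = 138.5·ln(45.35 − 10) − 305.0 = 138.5·ln 35.35 − 305.0 = 138.5·3.5653 − 305.0 = 188.794.
Rounded: (255, 218, 189).
In hex: #FFDABD.

#FFDABD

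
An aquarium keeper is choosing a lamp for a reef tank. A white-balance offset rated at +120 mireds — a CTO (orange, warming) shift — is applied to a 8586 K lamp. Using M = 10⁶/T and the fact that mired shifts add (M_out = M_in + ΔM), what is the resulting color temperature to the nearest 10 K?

4230 K

M_in = 10⁶/8586 = 116.47 mireds.
M_out = 116.47 + (+120) = 236.47 mireds.
T_out = 10⁶/236.47 = 4228.9 K → 4230 K.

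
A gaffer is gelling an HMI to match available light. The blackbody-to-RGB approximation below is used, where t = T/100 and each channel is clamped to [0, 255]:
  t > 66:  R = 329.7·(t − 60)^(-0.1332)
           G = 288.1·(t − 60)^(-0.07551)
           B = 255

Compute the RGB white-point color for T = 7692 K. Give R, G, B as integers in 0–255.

R=226, G=233, B=255

t = 7692/100 = 76.92; the t > 66 branch applies.
R = 329.7·(76.92 − 60)^(-0.1332) = 329.7·16.92^(-0.1332) = 329.7·0.68608 = 226.202.
G = 288.1·(76.92 − 60)^(-0.07551) = 288.1·16.92^(-0.07551) = 288.1·0.80769 = 232.695.
B = 255 by definition for t > 66.
Rounded: (226, 233, 255).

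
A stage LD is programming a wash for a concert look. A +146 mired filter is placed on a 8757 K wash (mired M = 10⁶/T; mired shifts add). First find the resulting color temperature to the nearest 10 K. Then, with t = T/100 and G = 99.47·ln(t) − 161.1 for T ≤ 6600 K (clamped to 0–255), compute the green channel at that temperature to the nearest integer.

M_in = 10⁶/8757 = 114.19; M_out = 114.19 + (+146) = 260.19.
T_out = 10⁶/260.19 = 3843.3 K → 3840 K; t = 38.4.
G = 99.47·ln 38.4 − 161.1 = 99.47·3.6481 − 161.1 = 201.772.
Rounded: 202.

202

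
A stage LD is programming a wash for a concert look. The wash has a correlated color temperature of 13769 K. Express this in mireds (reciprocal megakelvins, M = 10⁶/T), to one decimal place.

M = 10⁶ / 13769 = 72.627 → 72.6 mireds.

72.6 mireds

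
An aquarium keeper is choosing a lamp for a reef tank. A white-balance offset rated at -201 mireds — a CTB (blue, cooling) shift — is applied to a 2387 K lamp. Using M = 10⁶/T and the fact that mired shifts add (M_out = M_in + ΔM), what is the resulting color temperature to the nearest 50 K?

M_in = 10⁶/2387 = 418.94 mireds.
M_out = 418.94 + (-201) = 217.94 mireds.
T_out = 10⁶/217.94 = 4588.5 K → 4600 K.

4600 K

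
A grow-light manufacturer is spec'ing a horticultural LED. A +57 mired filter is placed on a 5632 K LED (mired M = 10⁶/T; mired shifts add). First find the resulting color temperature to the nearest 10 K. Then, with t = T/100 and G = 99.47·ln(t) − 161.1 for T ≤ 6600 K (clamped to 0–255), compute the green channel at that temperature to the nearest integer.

M_in = 10⁶/5632 = 177.56; M_out = 177.56 + (+57) = 234.56.
T_out = 10⁶/234.56 = 4263.4 K → 4260 K; t = 42.6.
G = 99.47·ln 42.6 − 161.1 = 99.47·3.7519 − 161.1 = 212.097.
Rounded: 212.

212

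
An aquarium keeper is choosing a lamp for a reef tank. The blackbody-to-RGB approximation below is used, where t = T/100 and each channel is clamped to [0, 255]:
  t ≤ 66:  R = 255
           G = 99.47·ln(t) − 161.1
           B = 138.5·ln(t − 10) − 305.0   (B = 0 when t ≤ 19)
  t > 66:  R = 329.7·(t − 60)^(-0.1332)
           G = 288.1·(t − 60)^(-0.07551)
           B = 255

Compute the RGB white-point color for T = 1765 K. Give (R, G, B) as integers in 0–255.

t = 1765/100 = 17.65; the t ≤ 66 branch applies.
R = 255 by definition for t ≤ 66.
G = 99.47·ln 17.65 − 161.1 = 99.47·2.8707 − 161.1 = 124.452.
t = 17.65 ≤ 19, so B = 0.
Rounded: (255, 124, 0).

(255, 124, 0)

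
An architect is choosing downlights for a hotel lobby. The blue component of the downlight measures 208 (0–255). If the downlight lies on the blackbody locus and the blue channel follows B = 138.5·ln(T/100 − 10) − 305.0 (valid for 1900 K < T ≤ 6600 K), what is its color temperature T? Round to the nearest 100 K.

ln(t − 10) = (208 + 305.0) / 138.5 = 3.7040.
t − 10 = e^3.7040 = 40.608, so t = 50.608.
T = 100·t = 5061 K → 5100 K to the nearest 100 K.

5100 K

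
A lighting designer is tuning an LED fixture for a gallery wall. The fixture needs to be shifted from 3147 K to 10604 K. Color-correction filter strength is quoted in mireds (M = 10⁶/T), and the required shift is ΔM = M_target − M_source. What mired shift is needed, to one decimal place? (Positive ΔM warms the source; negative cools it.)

-223.5 mireds

M_source = 10⁶/3147 = 317.763; M_target = 10⁶/10604 = 94.304.
ΔM = 94.304 − 317.763 = -223.459 → -223.5 mireds, a cooling shift.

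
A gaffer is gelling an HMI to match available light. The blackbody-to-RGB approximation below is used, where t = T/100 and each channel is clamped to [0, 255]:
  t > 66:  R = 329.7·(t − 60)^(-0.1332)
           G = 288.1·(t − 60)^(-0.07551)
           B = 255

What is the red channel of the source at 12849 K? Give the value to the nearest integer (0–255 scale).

188

t = 12849/100 = 128.49; the t > 66 branch applies.
R = 329.7·(128.49 − 60)^(-0.1332) = 329.7·68.49^(-0.1332) = 329.7·0.56950 = 187.764.
Rounded: 188.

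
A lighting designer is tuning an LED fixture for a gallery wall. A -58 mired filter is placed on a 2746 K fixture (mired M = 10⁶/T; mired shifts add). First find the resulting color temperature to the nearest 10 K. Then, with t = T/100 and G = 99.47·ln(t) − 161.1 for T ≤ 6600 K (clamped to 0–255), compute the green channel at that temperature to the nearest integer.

186

M_in = 10⁶/2746 = 364.17; M_out = 364.17 + (-58) = 306.17.
T_out = 10⁶/306.17 = 3266.2 K → 3270 K; t = 32.7.
G = 99.47·ln 32.7 − 161.1 = 99.47·3.4874 − 161.1 = 185.789.
Rounded: 186.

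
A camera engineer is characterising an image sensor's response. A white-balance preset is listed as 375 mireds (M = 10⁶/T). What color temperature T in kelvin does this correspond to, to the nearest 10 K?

2670 K

T = 10⁶ / 375 = 2666.67 K → 2670 K.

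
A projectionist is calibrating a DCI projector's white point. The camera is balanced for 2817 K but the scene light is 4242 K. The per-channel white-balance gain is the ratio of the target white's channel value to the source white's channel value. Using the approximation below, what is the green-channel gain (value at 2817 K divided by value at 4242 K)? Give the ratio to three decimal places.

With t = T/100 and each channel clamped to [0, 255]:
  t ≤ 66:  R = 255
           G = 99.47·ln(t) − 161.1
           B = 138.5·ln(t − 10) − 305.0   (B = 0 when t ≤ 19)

0.808

At 4242 K (t = 42.42):
  G = 99.47·ln 42.42 − 161.1 = 99.47·3.7476 − 161.1 = 211.676.
At 2817 K (t = 28.17):
  G = 99.47·ln 28.17 − 161.1 = 99.47·3.3383 − 161.1 = 170.956.
Gain = 170.956 / 211.676 = 0.8076 → 0.808.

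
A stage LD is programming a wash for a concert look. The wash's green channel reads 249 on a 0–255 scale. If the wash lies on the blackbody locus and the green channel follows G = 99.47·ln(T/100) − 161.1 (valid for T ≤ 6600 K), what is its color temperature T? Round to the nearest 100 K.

6200 K

ln t = (249 + 161.1) / 99.47 = 4.1229.
t = e^4.1229 = 61.735.
T = 100·t = 6174 K → 6200 K to the nearest 100 K.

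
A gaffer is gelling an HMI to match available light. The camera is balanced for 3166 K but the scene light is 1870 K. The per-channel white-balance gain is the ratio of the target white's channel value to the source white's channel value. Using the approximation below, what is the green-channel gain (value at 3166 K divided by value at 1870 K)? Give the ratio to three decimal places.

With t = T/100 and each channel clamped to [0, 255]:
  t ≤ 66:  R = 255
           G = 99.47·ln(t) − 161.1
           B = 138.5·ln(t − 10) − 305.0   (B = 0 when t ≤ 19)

At 1870 K (t = 18.7):
  G = 99.47·ln 18.7 − 161.1 = 99.47·2.9285 − 161.1 = 130.200.
At 3166 K (t = 31.66):
  G = 99.47·ln 31.66 − 161.1 = 99.47·3.4551 − 161.1 = 182.574.
Gain = 182.574 / 130.200 = 1.4023 → 1.402.

1.402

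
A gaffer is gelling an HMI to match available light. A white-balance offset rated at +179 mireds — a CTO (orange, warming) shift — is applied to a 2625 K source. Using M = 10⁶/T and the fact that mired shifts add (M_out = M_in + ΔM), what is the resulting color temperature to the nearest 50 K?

1800 K

M_in = 10⁶/2625 = 380.95 mireds.
M_out = 380.95 + (+179) = 559.95 mireds.
T_out = 10⁶/559.95 = 1785.9 K → 1800 K.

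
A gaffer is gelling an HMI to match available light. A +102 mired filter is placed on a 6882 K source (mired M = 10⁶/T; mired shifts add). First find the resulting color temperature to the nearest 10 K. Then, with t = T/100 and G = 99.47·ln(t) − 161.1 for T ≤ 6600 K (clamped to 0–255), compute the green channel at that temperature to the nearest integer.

M_in = 10⁶/6882 = 145.31; M_out = 145.31 + (+102) = 247.31.
T_out = 10⁶/247.31 = 4043.6 K → 4040 K; t = 40.4.
G = 99.47·ln 40.4 − 161.1 = 99.47·3.6988 − 161.1 = 206.823.
Rounded: 207.

207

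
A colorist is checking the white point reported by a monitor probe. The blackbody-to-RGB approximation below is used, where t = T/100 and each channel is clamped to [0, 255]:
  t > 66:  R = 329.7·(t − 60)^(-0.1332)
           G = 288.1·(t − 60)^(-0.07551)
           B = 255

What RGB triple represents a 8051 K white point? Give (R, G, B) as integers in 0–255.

t = 8051/100 = 80.51; the t > 66 branch applies.
R = 329.7·(80.51 − 60)^(-0.1332) = 329.7·20.51^(-0.1332) = 329.7·0.66872 = 220.478.
G = 288.1·(80.51 − 60)^(-0.07551) = 288.1·20.51^(-0.07551) = 288.1·0.79604 = 229.338.
B = 255 by definition for t > 66.
Rounded: (220, 229, 255).

(220, 229, 255)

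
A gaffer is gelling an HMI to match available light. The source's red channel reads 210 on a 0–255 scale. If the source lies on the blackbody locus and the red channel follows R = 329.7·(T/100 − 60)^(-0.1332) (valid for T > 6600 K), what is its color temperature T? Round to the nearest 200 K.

(t − 60)^(-0.1332) = 210/329.7 = 0.63694.
t − 60 = 0.63694^(1/-0.1332) = 0.63694^(-7.508) = 29.561, so t = 89.561.
T = 100·t = 8956 K → 9000 K to the nearest 200 K.

9000 K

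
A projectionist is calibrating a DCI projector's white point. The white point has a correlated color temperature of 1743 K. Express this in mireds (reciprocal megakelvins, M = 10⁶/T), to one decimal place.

M = 10⁶ / 1743 = 573.723 → 573.7 mireds.

573.7 mireds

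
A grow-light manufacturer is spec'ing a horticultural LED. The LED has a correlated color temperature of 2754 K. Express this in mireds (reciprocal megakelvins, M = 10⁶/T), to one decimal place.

M = 10⁶ / 2754 = 363.108 → 363.1 mireds.

363.1 mireds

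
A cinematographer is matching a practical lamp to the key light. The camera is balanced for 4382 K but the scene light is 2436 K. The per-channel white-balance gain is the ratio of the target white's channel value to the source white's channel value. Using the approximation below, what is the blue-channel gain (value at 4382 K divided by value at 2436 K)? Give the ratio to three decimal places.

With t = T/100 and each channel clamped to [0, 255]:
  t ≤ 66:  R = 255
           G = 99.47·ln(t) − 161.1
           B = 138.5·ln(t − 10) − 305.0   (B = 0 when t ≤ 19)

At 2436 K (t = 24.36):
  B = 138.5·ln(24.36 − 10) − 305.0 = 138.5·ln 14.36 − 305.0 = 138.5·2.6644 − 305.0 = 64.026.
At 4382 K (t = 43.82):
  B = 138.5·ln(43.82 − 10) − 305.0 = 138.5·ln 33.82 − 305.0 = 138.5·3.5211 − 305.0 = 182.666.
Gain = 182.666 / 64.026 = 2.8530 → 2.853.

2.853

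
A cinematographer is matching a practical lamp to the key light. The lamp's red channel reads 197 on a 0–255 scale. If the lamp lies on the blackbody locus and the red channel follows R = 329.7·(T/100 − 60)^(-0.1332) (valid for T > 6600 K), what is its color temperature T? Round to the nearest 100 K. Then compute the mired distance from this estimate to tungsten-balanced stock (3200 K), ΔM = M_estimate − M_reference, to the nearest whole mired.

(t − 60)^(-0.1332) = 197/329.7 = 0.59751.
t − 60 = 0.59751^(1/-0.1332) = 0.59751^(-7.508) = 47.761, so t = 107.761.
T = 100·t = 10776 K → 10800 K to the nearest 100 K.
M_estimate = 10⁶/10800 = 92.59; M_reference = 10⁶/3200 = 312.50.
ΔM = 92.59 − 312.50 = -219.91 → -220 mireds.

-220 mireds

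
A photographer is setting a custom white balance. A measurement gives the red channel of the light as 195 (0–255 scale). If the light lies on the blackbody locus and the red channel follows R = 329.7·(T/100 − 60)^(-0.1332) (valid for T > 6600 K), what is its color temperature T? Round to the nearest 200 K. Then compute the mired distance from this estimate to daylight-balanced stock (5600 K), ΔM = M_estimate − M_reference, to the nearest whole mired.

-89 mireds

(t − 60)^(-0.1332) = 195/329.7 = 0.59145.
t − 60 = 0.59145^(1/-0.1332) = 0.59145^(-7.508) = 51.564, so t = 111.564.
T = 100·t = 11156 K → 11200 K to the nearest 200 K.
M_estimate = 10⁶/11200 = 89.29; M_reference = 10⁶/5600 = 178.57.
ΔM = 89.29 − 178.57 = -89.29 → -89 mireds.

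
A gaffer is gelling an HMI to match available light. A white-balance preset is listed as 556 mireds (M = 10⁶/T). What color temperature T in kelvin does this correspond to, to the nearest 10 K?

1800 K

T = 10⁶ / 556 = 1798.56 K → 1800 K.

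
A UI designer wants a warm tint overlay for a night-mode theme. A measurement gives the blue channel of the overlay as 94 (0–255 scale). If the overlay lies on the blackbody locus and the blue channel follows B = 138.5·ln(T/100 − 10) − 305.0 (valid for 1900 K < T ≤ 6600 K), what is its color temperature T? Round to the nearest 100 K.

2800 K

ln(t − 10) = (94 + 305.0) / 138.5 = 2.8809.
t − 10 = e^2.8809 = 17.830, so t = 27.830.
T = 100·t = 2783 K → 2800 K to the nearest 100 K.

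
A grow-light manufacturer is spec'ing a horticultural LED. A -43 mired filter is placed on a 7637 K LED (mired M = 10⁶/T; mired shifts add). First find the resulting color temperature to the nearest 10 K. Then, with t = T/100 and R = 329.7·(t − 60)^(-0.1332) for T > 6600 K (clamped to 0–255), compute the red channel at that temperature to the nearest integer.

194

M_in = 10⁶/7637 = 130.94; M_out = 130.94 + (-43) = 87.94.
T_out = 10⁶/87.94 = 11371.2 K → 11370 K; t = 113.7.
R = 329.7·(113.7 − 60)^(-0.1332) = 329.7·53.7^(-0.1332) = 329.7·0.58826 = 193.948.
Rounded: 194.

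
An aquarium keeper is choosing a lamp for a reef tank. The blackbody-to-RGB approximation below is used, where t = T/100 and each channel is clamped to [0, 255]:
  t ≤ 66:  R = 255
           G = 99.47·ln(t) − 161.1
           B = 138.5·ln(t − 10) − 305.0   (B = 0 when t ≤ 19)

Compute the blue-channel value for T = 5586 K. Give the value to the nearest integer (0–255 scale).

225

t = 5586/100 = 55.86; the t ≤ 66 branch applies.
B = 138.5·ln(55.86 − 10) − 305.0 = 138.5·ln 45.86 − 305.0 = 138.5·3.8256 − 305.0 = 224.845.
Rounded: 225.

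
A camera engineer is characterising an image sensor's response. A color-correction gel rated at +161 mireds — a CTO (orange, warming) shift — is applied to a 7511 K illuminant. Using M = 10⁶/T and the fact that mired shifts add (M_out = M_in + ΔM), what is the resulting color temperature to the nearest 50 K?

3400 K

M_in = 10⁶/7511 = 133.14 mireds.
M_out = 133.14 + (+161) = 294.14 mireds.
T_out = 10⁶/294.14 = 3399.8 K → 3400 K.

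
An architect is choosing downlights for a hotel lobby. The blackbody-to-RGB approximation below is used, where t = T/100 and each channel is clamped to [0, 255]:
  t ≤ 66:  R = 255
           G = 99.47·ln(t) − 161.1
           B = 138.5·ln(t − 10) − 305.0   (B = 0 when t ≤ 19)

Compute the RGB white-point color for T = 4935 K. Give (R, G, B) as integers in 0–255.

t = 4935/100 = 49.35; the t ≤ 66 branch applies.
R = 255 by definition for t ≤ 66.
G = 99.47·ln 49.35 − 161.1 = 99.47·3.8989 − 161.1 = 226.727.
B = 138.5·ln(49.35 − 10) − 305.0 = 138.5·ln 39.35 − 305.0 = 138.5·3.6725 − 305.0 = 203.641.
Rounded: (255, 227, 204).

(255, 227, 204)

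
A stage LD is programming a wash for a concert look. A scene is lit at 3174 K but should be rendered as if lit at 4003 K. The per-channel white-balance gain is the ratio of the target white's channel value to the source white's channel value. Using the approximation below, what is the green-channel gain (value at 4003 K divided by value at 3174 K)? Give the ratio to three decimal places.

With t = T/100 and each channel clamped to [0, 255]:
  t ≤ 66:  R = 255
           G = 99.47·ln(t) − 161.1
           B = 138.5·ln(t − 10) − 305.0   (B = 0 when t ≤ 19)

At 3174 K (t = 31.74):
  G = 99.47·ln 31.74 − 161.1 = 99.47·3.4576 − 161.1 = 182.825.
At 4003 K (t = 40.03):
  G = 99.47·ln 40.03 − 161.1 = 99.47·3.6896 − 161.1 = 205.907.
Gain = 205.907 / 182.825 = 1.1263 → 1.126.

1.126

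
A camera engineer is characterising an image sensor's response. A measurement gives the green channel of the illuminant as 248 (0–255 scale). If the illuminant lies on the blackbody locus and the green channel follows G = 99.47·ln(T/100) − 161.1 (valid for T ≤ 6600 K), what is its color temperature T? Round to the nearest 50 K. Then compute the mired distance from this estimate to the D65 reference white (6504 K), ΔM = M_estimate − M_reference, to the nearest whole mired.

ln t = (248 + 161.1) / 99.47 = 4.1128.
t = e^4.1128 = 61.117.
T = 100·t = 6112 K → 6100 K to the nearest 50 K.
M_estimate = 10⁶/6100 = 163.93; M_reference = 10⁶/6504 = 153.75.
ΔM = 163.93 − 153.75 = 10.18 → +10 mireds.

+10 mireds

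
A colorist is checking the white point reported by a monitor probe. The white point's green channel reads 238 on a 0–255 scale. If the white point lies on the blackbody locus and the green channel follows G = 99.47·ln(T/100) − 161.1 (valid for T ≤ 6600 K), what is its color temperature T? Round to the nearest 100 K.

5500 K

ln t = (238 + 161.1) / 99.47 = 4.0123.
t = e^4.0123 = 55.272.
T = 100·t = 5527 K → 5500 K to the nearest 100 K.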